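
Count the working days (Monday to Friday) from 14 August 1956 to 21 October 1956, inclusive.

14 August 1956 is a Tuesday.
From 14 August 1956 to 21 October 1956 is 69 days inclusive.
69 = 7 × 9 + 6, so there are 9 full weeks plus 6 extra days.
Each full week contributes 5 weekdays (Mon–Fri): 9 × 5 = 45.
The 6 extra days are Tuesday, Wednesday, Thursday, Friday, Saturday, Sunday — 4 of them qualify.
Total: 45 + 4 = 49.

49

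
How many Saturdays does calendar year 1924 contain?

52

Jan 1, 1924 is a Tuesday.
That's 366 days from start to end, counting both.
366 = 7 × 52 + 2, so there are 52 full weeks plus 2 extra days.
Each full week contributes one Saturday: 52 so far.
The 2 extra days are Tuesday, Wednesday — none qualify.
Total: 52 + 0 = 52.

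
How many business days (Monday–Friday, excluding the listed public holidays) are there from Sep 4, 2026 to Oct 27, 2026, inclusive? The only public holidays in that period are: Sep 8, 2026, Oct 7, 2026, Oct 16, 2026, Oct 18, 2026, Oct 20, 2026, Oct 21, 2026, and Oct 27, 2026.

Sep 4, 2026 is a Friday.
The range spans 54 days (inclusive of both endpoints).
54 = 7 × 7 + 5, so there are 7 full weeks plus 5 extra days.
Each full week contributes 5 weekdays (Mon–Fri): 7 × 5 = 35.
The 5 extra days are Friday, Saturday, Sunday, Monday, Tuesday — 3 of them qualify.
Total: 35 + 3 = 38.
Holidays: Sep 8, 2026 (Tue); Oct 7, 2026 (Wed); Oct 16, 2026 (Fri); Oct 18, 2026 (Sun); Oct 20, 2026 (Tue); Oct 21, 2026 (Wed); Oct 27, 2026 (Tue).
6 of the 7 holidays fall on weekdays; the rest are weekends and were already excluded.
Business days: 38 − 6 = 32.

32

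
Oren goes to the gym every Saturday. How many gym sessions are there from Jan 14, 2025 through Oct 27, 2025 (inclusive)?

Jan 14, 2025 is a Tuesday.
The range spans 287 days (inclusive of both endpoints).
287 = 7 × 41, so the span is exactly 41 full weeks.
Each full week contributes one Saturday: 41 so far.

41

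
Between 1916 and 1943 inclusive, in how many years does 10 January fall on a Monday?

Day of week of January 10 in each year:
1916: Mon ✓, 1917: Wed, 1918: Thu, 1919: Fri, 1920: Sat, 1921: Mon ✓, 1922: Tue, 1923: Wed, 1924: Thu, 1925: Sat, 1926: Sun, 1927: Mon ✓, 1928: Tue, 1929: Thu, 1930: Fri, 1931: Sat, 1932: Sun, 1933: Tue, 1934: Wed, 1935: Thu, 1936: Fri, 1937: Sun, 1938: Mon ✓, 1939: Tue, 1940: Wed, 1941: Fri, 1942: Sat, 1943: Sun
Mondays: 1916, 1921, 1927, 1938.

4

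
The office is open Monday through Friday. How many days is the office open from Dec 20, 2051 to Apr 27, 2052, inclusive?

93

Dec 20, 2051 is a Wednesday.
From Dec 20, 2051 to Apr 27, 2052 is 130 days inclusive.
130 = 7 × 18 + 4, so there are 18 full weeks plus 4 extra days.
Each full week contributes 5 weekdays (Mon–Fri): 18 × 5 = 90.
The 4 extra days are Wed, Thu, Fri, Sat — 3 of them qualify.
Total: 90 + 3 = 93.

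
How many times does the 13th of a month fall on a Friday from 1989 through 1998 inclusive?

Friday-the-13ths by year:
1989: Jan, Oct
1990: Apr, Jul
1991: Sep, Dec
1992: Mar, Nov
1993: Aug
1994: May
1995: Jan, Oct
1996: Sep, Dec
1997: Jun
1998: Feb, Mar, Nov

18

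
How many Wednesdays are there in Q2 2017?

2017-04-01 is a Saturday.
That's 91 days from start to end, counting both.
91 = 7 × 13, so the span is exactly 13 full weeks.
Each full week contributes one Wednesday: 13 so far.

13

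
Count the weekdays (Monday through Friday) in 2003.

January 1, 2003 is a Wednesday.
From January 1, 2003 to December 31, 2003 is 365 days inclusive.
365 = 7 × 52 + 1, so there are 52 full weeks plus 1 extra day.
Each full week contributes 5 weekdays (Mon–Fri): 52 × 5 = 260.
The 1 extra day is Wed — 1 of them qualifies.
Total: 260 + 1 = 261.

261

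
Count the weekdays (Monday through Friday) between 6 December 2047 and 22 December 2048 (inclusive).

6 December 2047 is a Friday.
The range spans 383 days (inclusive of both endpoints).
383 = 7 × 54 + 5, so there are 54 full weeks plus 5 extra days.
Each full week contributes 5 weekdays (Mon–Fri): 54 × 5 = 270.
The 5 extra days are Friday, Saturday, Sunday, Monday, Tuesday — 3 of them qualify.
Total: 270 + 3 = 273.

273 weekdays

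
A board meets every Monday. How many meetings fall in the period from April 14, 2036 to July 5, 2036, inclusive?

April 14, 2036 is a Monday.
From April 14, 2036 to July 5, 2036 is 83 days inclusive.
83 = 7 × 11 + 6, so there are 11 full weeks plus 6 extra days.
Each full week contributes one Monday: 11 so far.
The 6 extra days are Mon, Tue, Wed, Thu, Fri, Sat — 1 of them qualifies.
Total: 11 + 1 = 12.

12 Mondays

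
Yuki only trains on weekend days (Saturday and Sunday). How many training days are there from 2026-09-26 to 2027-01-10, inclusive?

32

2026-09-26 is a Saturday.
That's 107 days from start to end, counting both.
107 = 7 × 15 + 2, so there are 15 full weeks plus 2 extra days.
Each full week contributes 2 weekend days (Sat, Sun): 15 × 2 = 30.
The 2 extra days are Sat, Sun — 2 of them qualify.
Total: 30 + 2 = 32.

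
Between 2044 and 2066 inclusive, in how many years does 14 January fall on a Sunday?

Day of week of January 14 in each year:
2044: Thu, 2045: Sat, 2046: Sun ✓, 2047: Mon, 2048: Tue, 2049: Thu, 2050: Fri, 2051: Sat, 2052: Sun ✓, 2053: Tue, 2054: Wed, 2055: Thu, 2056: Fri, 2057: Sun ✓, 2058: Mon, 2059: Tue, 2060: Wed, 2061: Fri, 2062: Sat, 2063: Sun ✓, 2064: Mon, 2065: Wed, 2066: Thu
Sundays: 2046, 2052, 2057, 2063.

4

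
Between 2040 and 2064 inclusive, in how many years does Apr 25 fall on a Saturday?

Day of week of April 25 in each year:
2040: Wed, 2041: Thu, 2042: Fri, 2043: Sat ✓, 2044: Mon, 2045: Tue, 2046: Wed, 2047: Thu, 2048: Sat ✓, 2049: Sun, 2050: Mon, 2051: Tue, 2052: Thu, 2053: Fri, 2054: Sat ✓, 2055: Sun, 2056: Tue, 2057: Wed, 2058: Thu, 2059: Fri, 2060: Sun, 2061: Mon, 2062: Tue, 2063: Wed, 2064: Fri
Saturdays: 2043, 2048, 2054.

3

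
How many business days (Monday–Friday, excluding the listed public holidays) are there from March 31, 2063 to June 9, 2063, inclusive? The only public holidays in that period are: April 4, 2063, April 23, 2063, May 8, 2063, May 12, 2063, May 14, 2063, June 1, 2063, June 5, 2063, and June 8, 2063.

43

March 31, 2063 is a Saturday.
That's 71 days from start to end, counting both.
71 = 7 × 10 + 1, so there are 10 full weeks plus 1 extra day.
Each full week contributes 5 weekdays (Mon–Fri): 10 × 5 = 50.
The 1 extra day is Saturday — none qualify.
Total: 50 + 0 = 50.
Holidays: April 4, 2063 (Wed); April 23, 2063 (Mon); May 8, 2063 (Tue); May 12, 2063 (Sat); May 14, 2063 (Mon); June 1, 2063 (Fri); June 5, 2063 (Tue); June 8, 2063 (Fri).
7 of the 8 holidays fall on weekdays; the rest are weekends and were already excluded.
Business days: 50 − 7 = 43.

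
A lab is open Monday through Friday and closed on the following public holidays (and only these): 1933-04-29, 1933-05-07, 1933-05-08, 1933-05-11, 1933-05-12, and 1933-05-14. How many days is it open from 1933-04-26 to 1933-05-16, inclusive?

12 business days

1933-04-26 is a Wednesday.
That's 21 days from start to end, counting both.
21 = 7 × 3, so the span is exactly 3 full weeks.
Each full week contributes 5 weekdays (Mon–Fri): 3 × 5 = 15.
Holidays: 1933-04-29 (Sat); 1933-05-07 (Sun); 1933-05-08 (Mon); 1933-05-11 (Thu); 1933-05-12 (Fri); 1933-05-14 (Sun).
3 of the 6 holidays fall on weekdays; the rest are weekends and were already excluded.
Business days: 15 − 3 = 12.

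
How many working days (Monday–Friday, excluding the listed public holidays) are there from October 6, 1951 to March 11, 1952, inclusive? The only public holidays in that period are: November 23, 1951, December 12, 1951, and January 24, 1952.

109 working days

October 6, 1951 is a Saturday.
The range spans 158 days (inclusive of both endpoints).
158 = 7 × 22 + 4, so there are 22 full weeks plus 4 extra days.
Each full week contributes 5 weekdays (Mon–Fri): 22 × 5 = 110.
The 4 extra days are Sat, Sun, Mon, Tue — 2 of them qualify.
Total: 110 + 2 = 112.
Holidays: November 23, 1951 (Fri); December 12, 1951 (Wed); January 24, 1952 (Thu).
All 3 holidays fall on weekdays, so subtract 3.
Business days: 112 − 3 = 109.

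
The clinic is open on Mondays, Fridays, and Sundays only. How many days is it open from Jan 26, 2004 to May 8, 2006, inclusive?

358

Jan 26, 2004 is a Monday.
From Jan 26, 2004 to May 8, 2006 is 834 days inclusive.
834 = 7 × 119 + 1, so there are 119 full weeks plus 1 extra day.
Each full week contributes 3 days from the set (Mon, Fri, Sun): 119 × 3 = 357.
The 1 extra day is Monday — 1 of them qualifies.
Total: 357 + 1 = 358.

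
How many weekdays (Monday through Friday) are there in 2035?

261

January 1, 2035 is a Monday.
The range spans 365 days (inclusive of both endpoints).
365 = 7 × 52 + 1, so there are 52 full weeks plus 1 extra day.
Each full week contributes 5 weekdays (Mon–Fri): 52 × 5 = 260.
The 1 extra day is Mon — 1 of them qualifies.
Total: 260 + 1 = 261.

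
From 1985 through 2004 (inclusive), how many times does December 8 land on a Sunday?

Day of week of December 8 in each year:
1985: Sun ✓, 1986: Mon, 1987: Tue, 1988: Thu, 1989: Fri, 1990: Sat, 1991: Sun ✓, 1992: Tue, 1993: Wed, 1994: Thu, 1995: Fri, 1996: Sun ✓, 1997: Mon, 1998: Tue, 1999: Wed, 2000: Fri, 2001: Sat, 2002: Sun ✓, 2003: Mon, 2004: Wed
Sundays: 1985, 1991, 1996, 2002.

4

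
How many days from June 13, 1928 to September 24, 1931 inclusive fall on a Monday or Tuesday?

June 13, 1928 is a Wednesday.
That's 1199 days from start to end, counting both.
1199 = 7 × 171 + 2, so there are 171 full weeks plus 2 extra days.
Each full week contributes 2 days from the set (Mon, Tue): 171 × 2 = 342.
The 2 extra days are Wed, Thu — none qualify.
Total: 342 + 0 = 342.

342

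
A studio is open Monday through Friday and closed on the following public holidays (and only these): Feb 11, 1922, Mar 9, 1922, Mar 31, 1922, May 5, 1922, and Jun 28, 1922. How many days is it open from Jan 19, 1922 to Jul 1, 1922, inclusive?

113 working days

Jan 19, 1922 is a Thursday.
From Jan 19, 1922 to Jul 1, 1922 is 164 days inclusive.
164 = 7 × 23 + 3, so there are 23 full weeks plus 3 extra days.
Each full week contributes 5 weekdays (Mon–Fri): 23 × 5 = 115.
The 3 extra days are Thursday, Friday, Saturday — 2 of them qualify.
Total: 115 + 2 = 117.
Holidays: Feb 11, 1922 (Sat); Mar 9, 1922 (Thu); Mar 31, 1922 (Fri); May 5, 1922 (Fri); Jun 28, 1922 (Wed).
4 of the 5 holidays fall on weekdays; the rest are weekends and were already excluded.
Business days: 117 − 4 = 113.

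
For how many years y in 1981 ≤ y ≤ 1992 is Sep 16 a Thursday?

Day of week of September 16 in each year:
1981: Wed, 1982: Thu ✓, 1983: Fri, 1984: Sun, 1985: Mon, 1986: Tue, 1987: Wed, 1988: Fri, 1989: Sat, 1990: Sun, 1991: Mon, 1992: Wed
Thursdays: 1982.

1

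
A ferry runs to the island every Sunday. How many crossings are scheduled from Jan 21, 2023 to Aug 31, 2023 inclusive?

32 Sundays

Jan 21, 2023 is a Saturday.
That's 223 days from start to end, counting both.
223 = 7 × 31 + 6, so there are 31 full weeks plus 6 extra days.
Each full week contributes one Sunday: 31 so far.
The 6 extra days are Saturday, Sunday, Monday, Tuesday, Wednesday, Thursday — 1 of them qualifies.
Total: 31 + 1 = 32.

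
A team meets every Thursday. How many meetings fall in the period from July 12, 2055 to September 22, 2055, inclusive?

10

July 12, 2055 is a Monday.
The range spans 73 days (inclusive of both endpoints).
73 = 7 × 10 + 3, so there are 10 full weeks plus 3 extra days.
Each full week contributes one Thursday: 10 so far.
The 3 extra days are Monday, Tuesday, Wednesday — none qualify.
Total: 10 + 0 = 10.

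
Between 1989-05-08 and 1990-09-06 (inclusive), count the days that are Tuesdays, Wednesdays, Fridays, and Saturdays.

1989-05-08 is a Monday.
From 1989-05-08 to 1990-09-06 is 487 days inclusive.
487 = 7 × 69 + 4, so there are 69 full weeks plus 4 extra days.
Each full week contributes 4 days from the set (Tue, Wed, Fri, Sat): 69 × 4 = 276.
The 4 extra days are Mon, Tue, Wed, Thu — 2 of them qualify.
Total: 276 + 2 = 278.

278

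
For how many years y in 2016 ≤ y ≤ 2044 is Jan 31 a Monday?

Day of week of January 31 in each year:
2016: Sun, 2017: Tue, 2018: Wed, 2019: Thu, 2020: Fri, 2021: Sun, 2022: Mon ✓, 2023: Tue, 2024: Wed, 2025: Fri, 2026: Sat, 2027: Sun, 2028: Mon ✓, 2029: Wed, 2030: Thu, 2031: Fri, 2032: Sat, 2033: Mon ✓, 2034: Tue, 2035: Wed, 2036: Thu, 2037: Sat, 2038: Sun, 2039: Mon ✓, 2040: Tue, 2041: Thu, 2042: Fri, 2043: Sat, 2044: Sun
Mondays: 2022, 2028, 2033, 2039.

4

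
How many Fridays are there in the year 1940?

52

1940-01-01 is a Monday.
From 1940-01-01 to 1940-12-31 is 366 days inclusive.
366 = 7 × 52 + 2, so there are 52 full weeks plus 2 extra days.
Each full week contributes one Friday: 52 so far.
The 2 extra days are Monday, Tuesday — none qualify.
Total: 52 + 0 = 52.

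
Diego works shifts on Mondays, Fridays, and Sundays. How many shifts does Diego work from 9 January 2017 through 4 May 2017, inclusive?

9 January 2017 is a Monday.
From 9 January 2017 to 4 May 2017 is 116 days inclusive.
116 = 7 × 16 + 4, so there are 16 full weeks plus 4 extra days.
Each full week contributes 3 days from the set (Mon, Fri, Sun): 16 × 3 = 48.
The 4 extra days are Monday, Tuesday, Wednesday, Thursday — 1 of them qualifies.
Total: 48 + 1 = 49.

49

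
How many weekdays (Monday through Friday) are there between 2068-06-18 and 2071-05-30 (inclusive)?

2068-06-18 is a Monday.
The range spans 1077 days (inclusive of both endpoints).
1077 = 7 × 153 + 6, so there are 153 full weeks plus 6 extra days.
Each full week contributes 5 weekdays (Mon–Fri): 153 × 5 = 765.
The 6 extra days are Monday, Tuesday, Wednesday, Thursday, Friday, Saturday — 5 of them qualify.
Total: 765 + 5 = 770.

770 weekdays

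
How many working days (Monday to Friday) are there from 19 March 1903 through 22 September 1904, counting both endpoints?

396 weekdays

19 March 1903 is a Thursday.
From 19 March 1903 to 22 September 1904 is 554 days inclusive.
554 = 7 × 79 + 1, so there are 79 full weeks plus 1 extra day.
Each full week contributes 5 weekdays (Mon–Fri): 79 × 5 = 395.
The 1 extra day is Thursday — 1 of them qualifies.
Total: 395 + 1 = 396.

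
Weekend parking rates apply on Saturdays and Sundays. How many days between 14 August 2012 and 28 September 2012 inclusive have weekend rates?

12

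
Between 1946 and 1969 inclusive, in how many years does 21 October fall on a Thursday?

Day of week of October 21 in each year:
1946: Mon, 1947: Tue, 1948: Thu ✓, 1949: Fri, 1950: Sat, 1951: Sun, 1952: Tue, 1953: Wed, 1954: Thu ✓, 1955: Fri, 1956: Sun, 1957: Mon, 1958: Tue, 1959: Wed, 1960: Fri, 1961: Sat, 1962: Sun, 1963: Mon, 1964: Wed, 1965: Thu ✓, 1966: Fri, 1967: Sat, 1968: Mon, 1969: Tue
Thursdays: 1948, 1954, 1965.

3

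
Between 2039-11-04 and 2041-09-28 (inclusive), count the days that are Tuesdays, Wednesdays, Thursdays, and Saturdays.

397

2039-11-04 is a Friday.
From 2039-11-04 to 2041-09-28 is 695 days inclusive.
695 = 7 × 99 + 2, so there are 99 full weeks plus 2 extra days.
Each full week contributes 4 days from the set (Tue, Wed, Thu, Sat): 99 × 4 = 396.
The 2 extra days are Fri, Sat — 1 of them qualifies.
Total: 396 + 1 = 397.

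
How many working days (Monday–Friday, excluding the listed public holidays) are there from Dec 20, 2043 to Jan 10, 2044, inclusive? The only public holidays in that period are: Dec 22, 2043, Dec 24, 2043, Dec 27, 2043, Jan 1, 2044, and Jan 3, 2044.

12

Dec 20, 2043 is a Sunday.
The range spans 22 days (inclusive of both endpoints).
22 = 7 × 3 + 1, so there are 3 full weeks plus 1 extra day.
Each full week contributes 5 weekdays (Mon–Fri): 3 × 5 = 15.
The 1 extra day is Sunday — none qualify.
Total: 15 + 0 = 15.
Holidays: Dec 22, 2043 (Tue); Dec 24, 2043 (Thu); Dec 27, 2043 (Sun); Jan 1, 2044 (Fri); Jan 3, 2044 (Sun).
3 of the 5 holidays fall on weekdays; the rest are weekends and were already excluded.
Business days: 15 − 3 = 12.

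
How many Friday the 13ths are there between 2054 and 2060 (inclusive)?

Friday-the-13ths by year:
2054: Feb, Mar, Nov
2055: Aug
2056: Oct
2057: Apr, Jul
2058: Sep, Dec
2059: Jun
2060: Feb, Aug

12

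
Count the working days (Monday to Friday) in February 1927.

February 1, 1927 is a Tuesday.
From February 1, 1927 to February 28, 1927 is 28 days inclusive.
28 = 7 × 4, so the span is exactly 4 full weeks.
Each full week contributes 5 weekdays (Mon–Fri): 4 × 5 = 20.
Total: 20.

20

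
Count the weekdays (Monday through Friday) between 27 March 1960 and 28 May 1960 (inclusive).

27 March 1960 is a Sunday.
The range spans 63 days (inclusive of both endpoints).
63 = 7 × 9, so the span is exactly 9 full weeks.
Each full week contributes 5 weekdays (Mon–Fri): 9 × 5 = 45.

45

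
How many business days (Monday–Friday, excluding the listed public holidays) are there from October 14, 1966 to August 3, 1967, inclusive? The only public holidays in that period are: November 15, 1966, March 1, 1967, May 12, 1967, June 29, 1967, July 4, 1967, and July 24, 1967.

204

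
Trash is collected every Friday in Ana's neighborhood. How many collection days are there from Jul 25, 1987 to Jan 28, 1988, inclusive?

26 Fridays

Jul 25, 1987 is a Saturday.
That's 188 days from start to end, counting both.
188 = 7 × 26 + 6, so there are 26 full weeks plus 6 extra days.
Each full week contributes one Friday: 26 so far.
The 6 extra days are Saturday, Sunday, Monday, Tuesday, Wednesday, Thursday — none qualify.
Total: 26 + 0 = 26.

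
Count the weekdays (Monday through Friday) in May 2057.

23 weekdays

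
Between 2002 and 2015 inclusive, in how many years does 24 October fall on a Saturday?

2

Day of week of October 24 in each year:
2002: Thu, 2003: Fri, 2004: Sun, 2005: Mon, 2006: Tue, 2007: Wed, 2008: Fri, 2009: Sat ✓, 2010: Sun, 2011: Mon, 2012: Wed, 2013: Thu, 2014: Fri, 2015: Sat ✓
Saturdays: 2009, 2015.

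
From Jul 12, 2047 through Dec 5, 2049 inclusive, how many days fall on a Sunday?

Jul 12, 2047 is a Friday.
The range spans 878 days (inclusive of both endpoints).
878 = 7 × 125 + 3, so there are 125 full weeks plus 3 extra days.
Each full week contributes one Sunday: 125 so far.
The 3 extra days are Fri, Sat, Sun — 1 of them qualifies.
Total: 125 + 1 = 126.

126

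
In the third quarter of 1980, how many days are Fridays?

July 1, 1980 is a Tuesday.
From July 1, 1980 to September 30, 1980 is 92 days inclusive.
92 = 7 × 13 + 1, so there are 13 full weeks plus 1 extra day.
Each full week contributes one Friday: 13 so far.
The 1 extra day is Tuesday — none qualify.
Total: 13 + 0 = 13.

13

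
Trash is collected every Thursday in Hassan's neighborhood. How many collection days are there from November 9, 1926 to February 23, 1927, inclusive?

15 Thursdays

November 9, 1926 is a Tuesday.
The range spans 107 days (inclusive of both endpoints).
107 = 7 × 15 + 2, so there are 15 full weeks plus 2 extra days.
Each full week contributes one Thursday: 15 so far.
The 2 extra days are Tue, Wed — none qualify.
Total: 15 + 0 = 15.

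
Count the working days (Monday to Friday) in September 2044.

22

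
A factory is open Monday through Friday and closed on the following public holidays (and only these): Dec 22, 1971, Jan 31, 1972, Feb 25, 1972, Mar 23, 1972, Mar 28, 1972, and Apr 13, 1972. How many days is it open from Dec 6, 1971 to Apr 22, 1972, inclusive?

94

Dec 6, 1971 is a Monday.
That's 139 days from start to end, counting both.
139 = 7 × 19 + 6, so there are 19 full weeks plus 6 extra days.
Each full week contributes 5 weekdays (Mon–Fri): 19 × 5 = 95.
The 6 extra days are Monday, Tuesday, Wednesday, Thursday, Friday, Saturday — 5 of them qualify.
Total: 95 + 5 = 100.
Holidays: Dec 22, 1971 (Wed); Jan 31, 1972 (Mon); Feb 25, 1972 (Fri); Mar 23, 1972 (Thu); Mar 28, 1972 (Tue); Apr 13, 1972 (Thu).
All 6 holidays fall on weekdays, so subtract 6.
Business days: 100 − 6 = 94.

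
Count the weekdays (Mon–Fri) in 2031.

1 January 2031 is a Wednesday.
The range spans 365 days (inclusive of both endpoints).
365 = 7 × 52 + 1, so there are 52 full weeks plus 1 extra day.
Each full week contributes 5 weekdays (Mon–Fri): 52 × 5 = 260.
The 1 extra day is Wednesday — 1 of them qualifies.
Total: 260 + 1 = 261.

261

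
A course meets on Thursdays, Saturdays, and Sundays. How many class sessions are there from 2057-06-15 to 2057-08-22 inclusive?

2057-06-15 is a Friday.
From 2057-06-15 to 2057-08-22 is 69 days inclusive.
69 = 7 × 9 + 6, so there are 9 full weeks plus 6 extra days.
Each full week contributes 3 days from the set (Thu, Sat, Sun): 9 × 3 = 27.
The 6 extra days are Friday, Saturday, Sunday, Monday, Tuesday, Wednesday — 2 of them qualify.
Total: 27 + 2 = 29.

29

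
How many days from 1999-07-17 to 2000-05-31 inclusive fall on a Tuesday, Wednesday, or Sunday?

138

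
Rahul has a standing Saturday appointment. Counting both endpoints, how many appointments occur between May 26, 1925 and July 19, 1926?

60 Saturdays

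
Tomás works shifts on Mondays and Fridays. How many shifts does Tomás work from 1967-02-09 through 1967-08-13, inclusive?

53

1967-02-09 is a Thursday.
The range spans 186 days (inclusive of both endpoints).
186 = 7 × 26 + 4, so there are 26 full weeks plus 4 extra days.
Each full week contributes 2 days from the set (Mon, Fri): 26 × 2 = 52.
The 4 extra days are Thu, Fri, Sat, Sun — 1 of them qualifies.
Total: 52 + 1 = 53.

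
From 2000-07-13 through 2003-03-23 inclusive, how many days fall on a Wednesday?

140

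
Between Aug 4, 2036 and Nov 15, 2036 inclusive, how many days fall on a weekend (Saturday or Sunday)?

Aug 4, 2036 is a Monday.
From Aug 4, 2036 to Nov 15, 2036 is 104 days inclusive.
104 = 7 × 14 + 6, so there are 14 full weeks plus 6 extra days.
Each full week contributes 2 weekend days (Sat, Sun): 14 × 2 = 28.
The 6 extra days are Monday, Tuesday, Wednesday, Thursday, Friday, Saturday — 1 of them qualifies.
Total: 28 + 1 = 29.

29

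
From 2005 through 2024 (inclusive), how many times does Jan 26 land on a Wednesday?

3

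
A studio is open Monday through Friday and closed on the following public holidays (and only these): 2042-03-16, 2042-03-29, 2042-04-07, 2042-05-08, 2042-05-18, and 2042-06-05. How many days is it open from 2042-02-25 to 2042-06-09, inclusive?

72 working days

2042-02-25 is a Tuesday.
The range spans 105 days (inclusive of both endpoints).
105 = 7 × 15, so the span is exactly 15 full weeks.
Each full week contributes 5 weekdays (Mon–Fri): 15 × 5 = 75.
Total: 75.
Holidays: 2042-03-16 (Sun); 2042-03-29 (Sat); 2042-04-07 (Mon); 2042-05-08 (Thu); 2042-05-18 (Sun); 2042-06-05 (Thu).
3 of the 6 holidays fall on weekdays; the rest are weekends and were already excluded.
Business days: 75 − 3 = 72.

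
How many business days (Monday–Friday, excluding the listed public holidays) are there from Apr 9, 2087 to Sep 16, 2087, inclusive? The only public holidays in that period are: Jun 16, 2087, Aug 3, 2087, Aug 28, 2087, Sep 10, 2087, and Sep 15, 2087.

Apr 9, 2087 is a Wednesday.
That's 161 days from start to end, counting both.
161 = 7 × 23, so the span is exactly 23 full weeks.
Each full week contributes 5 weekdays (Mon–Fri): 23 × 5 = 115.
Holidays: Jun 16, 2087 (Mon); Aug 3, 2087 (Sun); Aug 28, 2087 (Thu); Sep 10, 2087 (Wed); Sep 15, 2087 (Mon).
4 of the 5 holidays fall on weekdays; the rest are weekends and were already excluded.
Business days: 115 − 4 = 111.

111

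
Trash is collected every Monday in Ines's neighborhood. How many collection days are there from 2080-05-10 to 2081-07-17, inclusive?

62

2080-05-10 is a Friday.
From 2080-05-10 to 2081-07-17 is 434 days inclusive.
434 = 7 × 62, so the span is exactly 62 full weeks.
Each full week contributes one Monday: 62 so far.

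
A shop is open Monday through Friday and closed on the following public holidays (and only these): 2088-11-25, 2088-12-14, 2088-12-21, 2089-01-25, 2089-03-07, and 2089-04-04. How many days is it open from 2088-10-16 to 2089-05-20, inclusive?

149

2088-10-16 is a Saturday.
The range spans 217 days (inclusive of both endpoints).
217 = 7 × 31, so the span is exactly 31 full weeks.
Each full week contributes 5 weekdays (Mon–Fri): 31 × 5 = 155.
Holidays: 2088-11-25 (Thu); 2088-12-14 (Tue); 2088-12-21 (Tue); 2089-01-25 (Tue); 2089-03-07 (Mon); 2089-04-04 (Mon).
All 6 holidays fall on weekdays, so subtract 6.
Business days: 155 − 6 = 149.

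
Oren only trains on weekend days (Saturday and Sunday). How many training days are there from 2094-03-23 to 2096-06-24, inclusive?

236

2094-03-23 is a Tuesday.
The range spans 825 days (inclusive of both endpoints).
825 = 7 × 117 + 6, so there are 117 full weeks plus 6 extra days.
Each full week contributes 2 weekend days (Sat, Sun): 117 × 2 = 234.
The 6 extra days are Tue, Wed, Thu, Fri, Sat, Sun — 2 of them qualify.
Total: 234 + 2 = 236.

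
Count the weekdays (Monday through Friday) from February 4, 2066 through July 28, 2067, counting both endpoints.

386

February 4, 2066 is a Thursday.
From February 4, 2066 to July 28, 2067 is 540 days inclusive.
540 = 7 × 77 + 1, so there are 77 full weeks plus 1 extra day.
Each full week contributes 5 weekdays (Mon–Fri): 77 × 5 = 385.
The 1 extra day is Thursday — 1 of them qualifies.
Total: 385 + 1 = 386.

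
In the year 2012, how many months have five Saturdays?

A month has five Saturdays exactly when Saturday falls within its first (length − 28) days.
Jan: 31 days, starts Sun → 5 of Sun, Mon, Tue
Feb: 29 days, starts Wed → 5 of Wed
Mar: 31 days, starts Thu → 5 of Thu, Fri, Sat ✓
Apr: 30 days, starts Sun → 5 of Sun, Mon
May: 31 days, starts Tue → 5 of Tue, Wed, Thu
Jun: 30 days, starts Fri → 5 of Fri, Sat ✓
Jul: 31 days, starts Sun → 5 of Sun, Mon, Tue
Aug: 31 days, starts Wed → 5 of Wed, Thu, Fri
Sep: 30 days, starts Sat → 5 of Sat, Sun ✓
Oct: 31 days, starts Mon → 5 of Mon, Tue, Wed
Nov: 30 days, starts Thu → 5 of Thu, Fri
Dec: 31 days, starts Sat → 5 of Sat, Sun, Mon ✓
Months with five Saturdays: Mar, Jun, Sep, Dec.

4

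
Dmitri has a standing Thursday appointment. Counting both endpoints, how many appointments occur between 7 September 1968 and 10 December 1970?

7 September 1968 is a Saturday.
From 7 September 1968 to 10 December 1970 is 825 days inclusive.
825 = 7 × 117 + 6, so there are 117 full weeks plus 6 extra days.
Each full week contributes one Thursday: 117 so far.
The 6 extra days are Sat, Sun, Mon, Tue, Wed, Thu — 1 of them qualifies.
Total: 117 + 1 = 118.

118 Thursdays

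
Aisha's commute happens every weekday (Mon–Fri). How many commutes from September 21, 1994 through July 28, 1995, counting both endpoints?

September 21, 1994 is a Wednesday.
The range spans 311 days (inclusive of both endpoints).
311 = 7 × 44 + 3, so there are 44 full weeks plus 3 extra days.
Each full week contributes 5 weekdays (Mon–Fri): 44 × 5 = 220.
The 3 extra days are Wed, Thu, Fri — 3 of them qualify.
Total: 220 + 3 = 223.

223 weekdays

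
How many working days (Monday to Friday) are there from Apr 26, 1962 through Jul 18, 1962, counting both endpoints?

Apr 26, 1962 is a Thursday.
The range spans 84 days (inclusive of both endpoints).
84 = 7 × 12, so the span is exactly 12 full weeks.
Each full week contributes 5 weekdays (Mon–Fri): 12 × 5 = 60.
Total: 60.

60 weekdays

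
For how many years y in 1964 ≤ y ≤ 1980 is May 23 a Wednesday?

Day of week of May 23 in each year:
1964: Sat, 1965: Sun, 1966: Mon, 1967: Tue, 1968: Thu, 1969: Fri, 1970: Sat, 1971: Sun, 1972: Tue, 1973: Wed ✓, 1974: Thu, 1975: Fri, 1976: Sun, 1977: Mon, 1978: Tue, 1979: Wed ✓, 1980: Fri
Wednesdays: 1973, 1979.

2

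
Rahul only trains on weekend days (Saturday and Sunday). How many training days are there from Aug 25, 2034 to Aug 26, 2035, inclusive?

Aug 25, 2034 is a Friday.
The range spans 367 days (inclusive of both endpoints).
367 = 7 × 52 + 3, so there are 52 full weeks plus 3 extra days.
Each full week contributes 2 weekend days (Sat, Sun): 52 × 2 = 104.
The 3 extra days are Fri, Sat, Sun — 2 of them qualify.
Total: 104 + 2 = 106.

106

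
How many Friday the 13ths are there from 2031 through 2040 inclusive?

Friday-the-13ths by year:
2031: Jun
2032: Feb, Aug
2033: May
2034: Jan, Oct
2035: Apr, Jul
2036: Jun
2037: Feb, Mar, Nov
2038: Aug
2039: May
2040: Jan, Apr, Jul

17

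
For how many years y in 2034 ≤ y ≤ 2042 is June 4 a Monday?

2

Day of week of June 4 in each year:
2034: Sun, 2035: Mon ✓, 2036: Wed, 2037: Thu, 2038: Fri, 2039: Sat, 2040: Mon ✓, 2041: Tue, 2042: Wed
Mondays: 2035, 2040.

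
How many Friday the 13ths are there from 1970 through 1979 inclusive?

Friday-the-13ths by year:
1970: Feb, Mar, Nov
1971: Aug
1972: Oct
1973: Apr, Jul
1974: Sep, Dec
1975: Jun
1976: Feb, Aug
1977: May
1978: Jan, Oct
1979: Apr, Jul

17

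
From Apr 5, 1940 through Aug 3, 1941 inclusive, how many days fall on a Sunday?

70 Sundays

Apr 5, 1940 is a Friday.
From Apr 5, 1940 to Aug 3, 1941 is 486 days inclusive.
486 = 7 × 69 + 3, so there are 69 full weeks plus 3 extra days.
Each full week contributes one Sunday: 69 so far.
The 3 extra days are Friday, Saturday, Sunday — 1 of them qualifies.
Total: 69 + 1 = 70.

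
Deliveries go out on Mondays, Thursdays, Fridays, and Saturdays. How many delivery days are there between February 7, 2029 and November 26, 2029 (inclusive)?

168

February 7, 2029 is a Wednesday.
From February 7, 2029 to November 26, 2029 is 293 days inclusive.
293 = 7 × 41 + 6, so there are 41 full weeks plus 6 extra days.
Each full week contributes 4 days from the set (Mon, Thu, Fri, Sat): 41 × 4 = 164.
The 6 extra days are Wednesday, Thursday, Friday, Saturday, Sunday, Monday — 4 of them qualify.
Total: 164 + 4 = 168.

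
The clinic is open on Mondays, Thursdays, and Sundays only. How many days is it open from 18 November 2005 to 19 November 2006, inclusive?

157

18 November 2005 is a Friday.
From 18 November 2005 to 19 November 2006 is 367 days inclusive.
367 = 7 × 52 + 3, so there are 52 full weeks plus 3 extra days.
Each full week contributes 3 days from the set (Mon, Thu, Sun): 52 × 3 = 156.
The 3 extra days are Friday, Saturday, Sunday — 1 of them qualifies.
Total: 156 + 1 = 157.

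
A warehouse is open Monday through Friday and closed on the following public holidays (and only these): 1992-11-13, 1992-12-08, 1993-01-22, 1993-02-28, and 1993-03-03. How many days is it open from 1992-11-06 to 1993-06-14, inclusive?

153

1992-11-06 is a Friday.
That's 221 days from start to end, counting both.
221 = 7 × 31 + 4, so there are 31 full weeks plus 4 extra days.
Each full week contributes 5 weekdays (Mon–Fri): 31 × 5 = 155.
The 4 extra days are Friday, Saturday, Sunday, Monday — 2 of them qualify.
Total: 155 + 2 = 157.
Holidays: 1992-11-13 (Fri); 1992-12-08 (Tue); 1993-01-22 (Fri); 1993-02-28 (Sun); 1993-03-03 (Wed).
4 of the 5 holidays fall on weekdays; the rest are weekends and were already excluded.
Business days: 157 − 4 = 153.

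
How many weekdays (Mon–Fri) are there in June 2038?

2038-06-01 is a Tuesday.
That's 30 days from start to end, counting both.
30 = 7 × 4 + 2, so there are 4 full weeks plus 2 extra days.
Each full week contributes 5 weekdays (Mon–Fri): 4 × 5 = 20.
The 2 extra days are Tuesday, Wednesday — 2 of them qualify.
Total: 20 + 2 = 22.

22 weekdays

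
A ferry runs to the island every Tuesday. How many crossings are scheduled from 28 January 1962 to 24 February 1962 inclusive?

4 Tuesdays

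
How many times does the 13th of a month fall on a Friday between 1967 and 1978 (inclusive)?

Friday-the-13ths by year:
1967: Jan, Oct
1968: Sep, Dec
1969: Jun
1970: Feb, Mar, Nov
1971: Aug
1972: Oct
1973: Apr, Jul
1974: Sep, Dec
1975: Jun
1976: Feb, Aug
1977: May
1978: Jan, Oct

20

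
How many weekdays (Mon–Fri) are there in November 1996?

21

Nov 1, 1996 is a Friday.
That's 30 days from start to end, counting both.
30 = 7 × 4 + 2, so there are 4 full weeks plus 2 extra days.
Each full week contributes 5 weekdays (Mon–Fri): 4 × 5 = 20.
The 2 extra days are Friday, Saturday — 1 of them qualifies.
Total: 20 + 1 = 21.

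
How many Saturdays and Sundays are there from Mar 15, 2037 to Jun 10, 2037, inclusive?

Mar 15, 2037 is a Sunday.
The range spans 88 days (inclusive of both endpoints).
88 = 7 × 12 + 4, so there are 12 full weeks plus 4 extra days.
Each full week contributes 2 weekend days (Sat, Sun): 12 × 2 = 24.
The 4 extra days are Sunday, Monday, Tuesday, Wednesday — 1 of them qualifies.
Total: 24 + 1 = 25.

25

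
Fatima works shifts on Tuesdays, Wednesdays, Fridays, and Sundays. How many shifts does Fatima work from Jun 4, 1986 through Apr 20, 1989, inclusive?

601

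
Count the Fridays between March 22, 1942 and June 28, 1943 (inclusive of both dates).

March 22, 1942 is a Sunday.
The range spans 464 days (inclusive of both endpoints).
464 = 7 × 66 + 2, so there are 66 full weeks plus 2 extra days.
Each full week contributes one Friday: 66 so far.
The 2 extra days are Sun, Mon — none qualify.
Total: 66 + 0 = 66.

66 Fridays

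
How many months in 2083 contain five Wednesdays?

A month has five Wednesdays exactly when Wednesday falls within its first (length − 28) days.
Jan: 31 days, starts Fri → 5 of Fri, Sat, Sun
Feb: 28 days, starts Mon → 5 of (none)
Mar: 31 days, starts Mon → 5 of Mon, Tue, Wed ✓
Apr: 30 days, starts Thu → 5 of Thu, Fri
May: 31 days, starts Sat → 5 of Sat, Sun, Mon
Jun: 30 days, starts Tue → 5 of Tue, Wed ✓
Jul: 31 days, starts Thu → 5 of Thu, Fri, Sat
Aug: 31 days, starts Sun → 5 of Sun, Mon, Tue
Sep: 30 days, starts Wed → 5 of Wed, Thu ✓
Oct: 31 days, starts Fri → 5 of Fri, Sat, Sun
Nov: 30 days, starts Mon → 5 of Mon, Tue
Dec: 31 days, starts Wed → 5 of Wed, Thu, Fri ✓
Months with five Wednesdays: Mar, Jun, Sep, Dec.

4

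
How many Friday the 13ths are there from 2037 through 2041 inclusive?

10

Friday-the-13ths by year:
2037: Feb, Mar, Nov
2038: Aug
2039: May
2040: Jan, Apr, Jul
2041: Sep, Dec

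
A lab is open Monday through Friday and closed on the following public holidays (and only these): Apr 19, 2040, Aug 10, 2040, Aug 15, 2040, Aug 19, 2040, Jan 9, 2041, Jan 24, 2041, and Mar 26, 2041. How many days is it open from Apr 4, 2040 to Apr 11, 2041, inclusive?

261

Apr 4, 2040 is a Wednesday.
From Apr 4, 2040 to Apr 11, 2041 is 373 days inclusive.
373 = 7 × 53 + 2, so there are 53 full weeks plus 2 extra days.
Each full week contributes 5 weekdays (Mon–Fri): 53 × 5 = 265.
The 2 extra days are Wed, Thu — 2 of them qualify.
Total: 265 + 2 = 267.
Holidays: Apr 19, 2040 (Thu); Aug 10, 2040 (Fri); Aug 15, 2040 (Wed); Aug 19, 2040 (Sun); Jan 9, 2041 (Wed); Jan 24, 2041 (Thu); Mar 26, 2041 (Tue).
6 of the 7 holidays fall on weekdays; the rest are weekends and were already excluded.
Business days: 267 − 6 = 261.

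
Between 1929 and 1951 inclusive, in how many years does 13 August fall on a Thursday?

Day of week of August 13 in each year:
1929: Tue, 1930: Wed, 1931: Thu ✓, 1932: Sat, 1933: Sun, 1934: Mon, 1935: Tue, 1936: Thu ✓, 1937: Fri, 1938: Sat, 1939: Sun, 1940: Tue, 1941: Wed, 1942: Thu ✓, 1943: Fri, 1944: Sun, 1945: Mon, 1946: Tue, 1947: Wed, 1948: Fri, 1949: Sat, 1950: Sun, 1951: Mon
Thursdays: 1931, 1936, 1942.

3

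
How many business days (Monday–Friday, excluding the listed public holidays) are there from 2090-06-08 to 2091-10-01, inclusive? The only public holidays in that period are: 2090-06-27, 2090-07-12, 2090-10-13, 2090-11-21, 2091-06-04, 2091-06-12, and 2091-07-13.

336 business days

2090-06-08 is a Thursday.
That's 481 days from start to end, counting both.
481 = 7 × 68 + 5, so there are 68 full weeks plus 5 extra days.
Each full week contributes 5 weekdays (Mon–Fri): 68 × 5 = 340.
The 5 extra days are Thursday, Friday, Saturday, Sunday, Monday — 3 of them qualify.
Total: 340 + 3 = 343.
Holidays: 2090-06-27 (Tue); 2090-07-12 (Wed); 2090-10-13 (Fri); 2090-11-21 (Tue); 2091-06-04 (Mon); 2091-06-12 (Tue); 2091-07-13 (Fri).
All 7 holidays fall on weekdays, so subtract 7.
Business days: 343 − 7 = 336.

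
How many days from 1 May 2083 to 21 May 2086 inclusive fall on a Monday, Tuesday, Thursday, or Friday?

1 May 2083 is a Saturday.
From 1 May 2083 to 21 May 2086 is 1117 days inclusive.
1117 = 7 × 159 + 4, so there are 159 full weeks plus 4 extra days.
Each full week contributes 4 days from the set (Mon, Tue, Thu, Fri): 159 × 4 = 636.
The 4 extra days are Sat, Sun, Mon, Tue — 2 of them qualify.
Total: 636 + 2 = 638.

638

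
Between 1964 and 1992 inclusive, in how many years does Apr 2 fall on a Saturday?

Day of week of April 2 in each year:
1964: Thu, 1965: Fri, 1966: Sat ✓, 1967: Sun, 1968: Tue, 1969: Wed, 1970: Thu, 1971: Fri, 1972: Sun, 1973: Mon, 1974: Tue, 1975: Wed, 1976: Fri, 1977: Sat ✓, 1978: Sun, 1979: Mon, 1980: Wed, 1981: Thu, 1982: Fri, 1983: Sat ✓, 1984: Mon, 1985: Tue, 1986: Wed, 1987: Thu, 1988: Sat ✓, 1989: Sun, 1990: Mon, 1991: Tue, 1992: Thu
Saturdays: 1966, 1977, 1983, 1988.

4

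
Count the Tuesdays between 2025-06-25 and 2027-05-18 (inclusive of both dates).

2025-06-25 is a Wednesday.
The range spans 693 days (inclusive of both endpoints).
693 = 7 × 99, so the span is exactly 99 full weeks.
Each full week contributes one Tuesday: 99 so far.

99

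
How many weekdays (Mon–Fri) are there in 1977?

260

January 1, 1977 is a Saturday.
From January 1, 1977 to December 31, 1977 is 365 days inclusive.
365 = 7 × 52 + 1, so there are 52 full weeks plus 1 extra day.
Each full week contributes 5 weekdays (Mon–Fri): 52 × 5 = 260.
The 1 extra day is Sat — none qualify.
Total: 260 + 0 = 260.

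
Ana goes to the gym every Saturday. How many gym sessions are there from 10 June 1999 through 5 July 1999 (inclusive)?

4 Saturdays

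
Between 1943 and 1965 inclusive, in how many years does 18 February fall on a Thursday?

4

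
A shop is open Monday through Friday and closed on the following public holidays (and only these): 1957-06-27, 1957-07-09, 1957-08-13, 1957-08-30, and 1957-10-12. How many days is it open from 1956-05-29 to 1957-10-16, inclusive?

1956-05-29 is a Tuesday.
From 1956-05-29 to 1957-10-16 is 506 days inclusive.
506 = 7 × 72 + 2, so there are 72 full weeks plus 2 extra days.
Each full week contributes 5 weekdays (Mon–Fri): 72 × 5 = 360.
The 2 extra days are Tuesday, Wednesday — 2 of them qualify.
Total: 360 + 2 = 362.
Holidays: 1957-06-27 (Thu); 1957-07-09 (Tue); 1957-08-13 (Tue); 1957-08-30 (Fri); 1957-10-12 (Sat).
4 of the 5 holidays fall on weekdays; the rest are weekends and were already excluded.
Business days: 362 − 4 = 358.

358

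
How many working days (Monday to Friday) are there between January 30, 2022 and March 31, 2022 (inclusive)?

44 weekdays

January 30, 2022 is a Sunday.
From January 30, 2022 to March 31, 2022 is 61 days inclusive.
61 = 7 × 8 + 5, so there are 8 full weeks plus 5 extra days.
Each full week contributes 5 weekdays (Mon–Fri): 8 × 5 = 40.
The 5 extra days are Sunday, Monday, Tuesday, Wednesday, Thursday — 4 of them qualify.
Total: 40 + 4 = 44.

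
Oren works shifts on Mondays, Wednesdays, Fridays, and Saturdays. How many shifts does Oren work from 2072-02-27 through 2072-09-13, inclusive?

114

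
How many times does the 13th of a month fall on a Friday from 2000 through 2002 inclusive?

5

Friday-the-13ths by year:
2000: Oct
2001: Apr, Jul
2002: Sep, Dec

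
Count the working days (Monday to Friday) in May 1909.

1 May 1909 is a Saturday.
From 1 May 1909 to 31 May 1909 is 31 days inclusive.
31 = 7 × 4 + 3, so there are 4 full weeks plus 3 extra days.
Each full week contributes 5 weekdays (Mon–Fri): 4 × 5 = 20.
The 3 extra days are Saturday, Sunday, Monday — 1 of them qualifies.
Total: 20 + 1 = 21.

21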